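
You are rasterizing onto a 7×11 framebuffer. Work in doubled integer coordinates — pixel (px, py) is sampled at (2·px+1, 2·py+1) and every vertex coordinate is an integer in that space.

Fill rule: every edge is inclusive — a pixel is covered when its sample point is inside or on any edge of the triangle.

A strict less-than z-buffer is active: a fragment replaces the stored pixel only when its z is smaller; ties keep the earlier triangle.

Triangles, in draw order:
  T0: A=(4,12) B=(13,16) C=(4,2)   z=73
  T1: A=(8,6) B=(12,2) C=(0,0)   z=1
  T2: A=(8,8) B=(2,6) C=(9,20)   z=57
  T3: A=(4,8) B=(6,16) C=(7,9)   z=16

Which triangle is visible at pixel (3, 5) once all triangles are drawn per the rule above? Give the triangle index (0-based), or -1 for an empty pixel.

T0:
  2·area = 90  (B↔C swapped to make it positive)
  edge (4, 12)→(4, 2): d=(0,-10) inclusive
  edge (4, 2)→(13, 16): d=(9,14) inclusive
  edge (13, 16)→(4, 12): d=(-9,-4) inclusive
    (2,2)@(5, 5): e=[10,13,67] → █
    (3,2)@(7, 5): e=[30,-15,75] → ·
    (2,3)@(5, 7): e=[10,31,49] → █
    (3,3)@(7, 7): e=[30,3,57] → █
    (4,3)@(9, 7): e=[50,-25,65] → ·
    (2,4)@(5, 9): e=[10,49,31] → █
    (4,4)@(9, 9): e=[50,-7,47] → ·
    (2,5)@(5, 11): e=[10,67,13] → █
    (4,5)@(9, 11): e=[50,11,29] → █
    (5,5)@(11, 11): e=[70,-17,37] → ·
    (2,6)@(5, 13): e=[10,85,-5] → ·
    (3,6)@(7, 13): e=[30,57,3] → █
  covered (12 px):
    · · · · · · ·
    · · · · · · ·
    · · █ · · · ·
    · · █ █ · · ·
    · · █ █ · · ·
    · · █ █ █ · ·
    · · · █ █ █ ·
    · · · · · █ ·
    · · · · · · ·
    · · · · · · ·
    · · · · · · ·
T1:
  2·area = 56  (B↔C swapped to make it positive)
  edge (8, 6)→(0, 0): d=(-8,-6) inclusive
  edge (0, 0)→(12, 2): d=(12,2) inclusive
  edge (12, 2)→(8, 6): d=(-4,4) inclusive
    (1,0)@(3, 1): e=[10,6,40] → █
    (2,0)@(5, 1): e=[22,2,32] → █
    (3,0)@(7, 1): e=[34,-2,24] → ·
    (6,0)@(13, 1): e=[70,-14,0] → ·  [on edge]
    (1,1)@(3, 3): e=[-6,30,32] → ·
    (2,1)@(5, 3): e=[6,26,24] → █
    (3,1)@(7, 3): e=[18,22,16] → █
    (4,1)@(9, 3): e=[30,18,8] → █
    (5,1)@(11, 3): e=[42,14,0] → █  [on edge]
    (6,1)@(13, 3): e=[54,10,-8] → ·
    (2,2)@(5, 5): e=[-10,50,16] → ·
    (3,2)@(7, 5): e=[2,46,8] → █
    (4,2)@(9, 5): e=[14,42,0] → █  [on edge]
    (3,3)@(7, 7): e=[-14,70,0] → ·  [on edge]
    (2,4)@(5, 9): e=[-42,98,0] → ·  [on edge]
    (1,5)@(3, 11): e=[-70,126,0] → ·  [on edge]
    (0,6)@(1, 13): e=[-98,154,0] → ·  [on edge]
  covered (8 px):
    · █ █ · · · ·
    · · █ █ █ █ ·
    · · · █ █ · ·
    · · · · · · ·
    · · · · · · ·
    · · · · · · ·
    · · · · · · ·
    · · · · · · ·
    · · · · · · ·
    · · · · · · ·
    · · · · · · ·
T2:
  2·area = 70  (B↔C swapped to make it positive)
  edge (8, 8)→(9, 20): d=(1,12) inclusive
  edge (9, 20)→(2, 6): d=(-7,-14) inclusive
  edge (2, 6)→(8, 8): d=(6,2) inclusive
    (1,3)@(3, 7): e=[59,7,4] → █
    (2,3)@(5, 7): e=[35,35,0] → █  [on edge]
    (3,3)@(7, 7): e=[11,63,-4] → ·
    (1,4)@(3, 9): e=[61,-7,16] → ·
    (2,4)@(5, 9): e=[37,21,12] → █
    (3,4)@(7, 9): e=[13,49,8] → █
    (4,4)@(9, 9): e=[-11,77,4] → ·
    (5,4)@(11, 9): e=[-35,105,0] → ·  [on edge]
    (2,5)@(5, 11): e=[39,7,24] → █
    (4,5)@(9, 11): e=[-9,63,16] → ·
    (2,6)@(5, 13): e=[41,-7,36] → ·
    (3,6)@(7, 13): e=[17,21,32] → █
  covered (8 px):
    · · · · · · ·
    · · · · · · ·
    · · · · · · ·
    · █ █ · · · ·
    · · █ █ · · ·
    · · █ █ · · ·
    · · · █ · · ·
    · · · █ · · ·
    · · · · · · ·
    · · · · · · ·
    · · · · · · ·
T3:
  2·area = 22  (B↔C swapped to make it positive)
  edge (4, 8)→(7, 9): d=(3,1) inclusive
  edge (7, 9)→(6, 16): d=(-1,7) inclusive
  edge (6, 16)→(4, 8): d=(-2,-8) inclusive
    (0,3)@(1, 7): e=[0,44,-22] → ·  [on edge]
    (2,4)@(5, 9): e=[2,14,6] → █
    (3,4)@(7, 9): e=[0,0,22] → █  [on edge]
    (4,4)@(9, 9): e=[-2,-14,38] → ·
    (2,5)@(5, 11): e=[8,12,2] → █
    (3,5)@(7, 11): e=[6,-2,18] → ·
    (6,5)@(13, 11): e=[0,-44,66] → ·  [on edge]
    (2,6)@(5, 13): e=[14,10,-2] → ·
  covered (3 px):
    · · · · · · ·
    · · · · · · ·
    · · · · · · ·
    · · · · · · ·
    · · █ █ · · ·
    · · █ · · · ·
    · · · · · · ·
    · · · · · · ·
    · · · · · · ·
    · · · · · · ·
    · · · · · · ·

Z-buffer (winner per pixel, '.' = empty):
  . 1 1 . . . .
  . . 1 1 1 1 .
  . . 0 1 1 . .
  . 2 2 0 . . .
  . . 3 3 . . .
  . . 3 2 0 . .
  . . . 2 0 0 .
  . . . 2 . 0 .
  . . . . . . .
  . . . . . . .
  . . . . . . .

Final: 2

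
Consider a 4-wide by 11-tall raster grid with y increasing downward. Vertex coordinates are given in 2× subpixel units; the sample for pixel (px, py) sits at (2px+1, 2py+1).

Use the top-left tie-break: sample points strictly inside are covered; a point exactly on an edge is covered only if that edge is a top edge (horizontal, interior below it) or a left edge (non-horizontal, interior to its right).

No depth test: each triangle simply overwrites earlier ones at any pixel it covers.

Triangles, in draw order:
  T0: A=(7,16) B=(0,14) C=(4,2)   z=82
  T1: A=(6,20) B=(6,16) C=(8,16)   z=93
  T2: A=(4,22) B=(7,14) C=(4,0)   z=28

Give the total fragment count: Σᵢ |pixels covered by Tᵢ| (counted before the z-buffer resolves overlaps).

T0:
  2·area = 92
  edge (7, 16)→(0, 14): d=(-7,-2) top-left  bias=+0
  edge (0, 14)→(4, 2): d=(4,-12) top-left  bias=+0
  edge (4, 2)→(7, 16): d=(3,14) right/bottom  bias=-1
    (1,2)@(3, 5): e=[69,0,23] → █  [on edge]
    (2,2)@(5, 5): e=[73,24,-5] → ·
    (1,3)@(3, 7): e=[55,8,29] → █
    (2,3)@(5, 7): e=[59,32,1] → █
    (3,3)@(7, 7): e=[63,56,-27] → ·
    (1,4)@(3, 9): e=[41,16,35] → █
    (3,4)@(7, 9): e=[49,64,-21] → ·
    (0,5)@(1, 11): e=[23,0,69] → █  [on edge]
    (3,5)@(7, 11): e=[35,72,-15] → ·
    (0,6)@(1, 13): e=[9,8,75] → █
    (3,6)@(7, 13): e=[21,80,-9] → ·
    (0,7)@(1, 15): e=[-5,16,81] → ·
  covered (12 px):
    · · · ·
    · · · ·
    · █ · ·
    · █ █ ·
    · █ █ ·
    █ █ █ ·
    █ █ █ ·
    · · █ ·
    · · · ·
    · · · ·
    · · · ·
T1:
  2·area = 8
  edge (6, 20)→(6, 16): d=(0,-4) top-left  bias=+0
  edge (6, 16)→(8, 16): d=(2,0) top-left  bias=+0
  edge (8, 16)→(6, 20): d=(-2,4) right/bottom  bias=-1
    (3,8)@(7, 17): e=[4,2,2] → █
    (3,9)@(7, 19): e=[4,6,-2] → ·
  covered (1 px):
    · · · ·
    · · · ·
    · · · ·
    · · · ·
    · · · ·
    · · · ·
    · · · ·
    · · · ·
    · · · █
    · · · ·
    · · · ·
T2:
  2·area = 66  (B↔C swapped to make it positive)
  edge (4, 22)→(4, 0): d=(0,-22) top-left  bias=+0
  edge (4, 0)→(7, 14): d=(3,14) right/bottom  bias=-1
  edge (7, 14)→(4, 22): d=(-3,8) right/bottom  bias=-1
    (2,2)@(5, 5): e=[22,1,43] → █
    (3,2)@(7, 5): e=[66,-27,27] → ·
    (2,3)@(5, 7): e=[22,7,37] → █
    (3,3)@(7, 7): e=[66,-21,21] → ·
    (2,4)@(5, 9): e=[22,13,31] → █
    (3,4)@(7, 9): e=[66,-15,15] → ·
    (2,5)@(5, 11): e=[22,19,25] → █
    (3,5)@(7, 11): e=[66,-9,9] → ·
    (2,6)@(5, 13): e=[22,25,19] → █
    (3,6)@(7, 13): e=[66,-3,3] → ·
    (2,7)@(5, 15): e=[22,31,13] → █
    (3,7)@(7, 15): e=[66,3,-3] → ·
  covered (8 px):
    · · · ·
    · · · ·
    · · █ ·
    · · █ ·
    · · █ ·
    · · █ ·
    · · █ ·
    · · █ ·
    · · █ ·
    · · █ ·
    · · · ·

Final: 21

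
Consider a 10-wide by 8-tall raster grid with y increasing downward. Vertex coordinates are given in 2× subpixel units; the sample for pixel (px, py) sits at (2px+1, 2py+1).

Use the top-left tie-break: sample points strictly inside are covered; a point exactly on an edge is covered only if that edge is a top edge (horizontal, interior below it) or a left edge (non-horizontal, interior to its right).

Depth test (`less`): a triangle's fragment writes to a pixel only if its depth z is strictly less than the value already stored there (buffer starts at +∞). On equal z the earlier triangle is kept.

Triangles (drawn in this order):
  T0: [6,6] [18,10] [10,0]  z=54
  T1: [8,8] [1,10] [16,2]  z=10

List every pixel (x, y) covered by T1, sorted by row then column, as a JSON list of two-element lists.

T0:
  2·area = 88  (B↔C swapped to make it positive)
  edge (6, 6)→(10, 0): d=(4,-6) top-left  bias=+0
  edge (10, 0)→(18, 10): d=(8,10) right/bottom  bias=-1
  edge (18, 10)→(6, 6): d=(-12,-4) top-left  bias=+0
    (4,1)@(9, 3): e=[6,34,48] → #
    (5,1)@(11, 3): e=[18,14,56] → #
    (6,1)@(13, 3): e=[30,-6,64] → ·
    (1,2)@(3, 5): e=[-22,110,0] → ·  [on edge]
    (3,2)@(7, 5): e=[2,70,16] → #
    (6,2)@(13, 5): e=[38,10,40] → #
    (7,2)@(15, 5): e=[50,-10,48] → ·
    (3,3)@(7, 7): e=[10,86,-8] → ·
    (4,3)@(9, 7): e=[22,66,0] → #  [on edge]
    (7,3)@(15, 7): e=[58,6,24] → #
    (8,3)@(17, 7): e=[70,-14,32] → ·
    (4,4)@(9, 9): e=[30,82,-24] → ·
    (7,4)@(15, 9): e=[66,22,0] → #  [on edge]
  covered (12 px):
    · · · · · · · · · ·
    · · · · # # · · · ·
    · · · # # # # · · ·
    · · · · # # # # · ·
    · · · · · · · # # ·
    · · · · · · · · · ·
    · · · · · · · · · ·
    · · · · · · · · · ·
T1:
  2·area = 26
  edge (8, 8)→(1, 10): d=(-7,2) right/bottom  bias=-1
  edge (1, 10)→(16, 2): d=(15,-8) top-left  bias=+0
  edge (16, 2)→(8, 8): d=(-8,6) right/bottom  bias=-1
    (5,2)@(11, 5): e=[15,5,6] → #
    (6,2)@(13, 5): e=[11,21,-6] → ·
    (3,3)@(7, 7): e=[9,3,14] → #
    (4,3)@(9, 7): e=[5,19,2] → #
    (5,3)@(11, 7): e=[1,35,-10] → ·
    (1,4)@(3, 9): e=[3,1,22] → #
    (2,4)@(5, 9): e=[-1,17,10] → ·
    (3,4)@(7, 9): e=[-5,33,-2] → ·
    (4,4)@(9, 9): e=[-9,49,-14] → ·
    (1,5)@(3, 11): e=[-11,31,6] → ·
  covered (4 px):
    · · · · · · · · · ·
    · · · · · · · · · ·
    · · · · · # · · · ·
    · · · # # · · · · ·
    · # · · · · · · · ·
    · · · · · · · · · ·
    · · · · · · · · · ·
    · · · · · · · · · ·

Result: [[5,2],[3,3],[4,3],[1,4]]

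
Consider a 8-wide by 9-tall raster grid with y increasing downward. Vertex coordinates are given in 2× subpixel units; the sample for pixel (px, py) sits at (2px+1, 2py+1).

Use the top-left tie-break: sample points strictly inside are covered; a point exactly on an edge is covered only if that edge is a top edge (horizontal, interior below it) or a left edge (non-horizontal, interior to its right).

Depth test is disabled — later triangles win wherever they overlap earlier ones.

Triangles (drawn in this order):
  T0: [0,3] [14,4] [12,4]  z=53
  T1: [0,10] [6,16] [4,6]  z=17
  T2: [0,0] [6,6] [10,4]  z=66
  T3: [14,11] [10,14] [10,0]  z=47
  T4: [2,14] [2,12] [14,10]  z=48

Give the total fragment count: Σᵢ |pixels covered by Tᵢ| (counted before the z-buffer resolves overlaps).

T0:
  2·area = 2
  edge (0, 3)→(14, 4): d=(14,1) right/bottom  bias=-1
  edge (14, 4)→(12, 4): d=(-2,0) right/bottom  bias=-1
  edge (12, 4)→(0, 3): d=(-12,-1) top-left  bias=+0
  covered (0 px):
    . . . . . . . .
    . . . . . . . .
    . . . . . . . .
    . . . . . . . .
    . . . . . . . .
    . . . . . . . .
    . . . . . . . .
    . . . . . . . .
    . . . . . . . .
T1:
  2·area = 48  (B↔C swapped to make it positive)
  edge (0, 10)→(4, 6): d=(4,-4) top-left  bias=+0
  edge (4, 6)→(6, 16): d=(2,10) right/bottom  bias=-1
  edge (6, 16)→(0, 10): d=(-6,-6) top-left  bias=+0
    (1,0)@(3, 1): e=[-24,0,72] → .  [on edge]
    (4,0)@(9, 1): e=[0,-60,108] → .  [on edge]
    (3,1)@(7, 3): e=[0,-36,84] → .  [on edge]
    (2,2)@(5, 5): e=[0,-12,60] → .  [on edge]
    (1,3)@(3, 7): e=[0,12,36] → X  [on edge]
    (2,3)@(5, 7): e=[8,-8,48] → .
    (0,4)@(1, 9): e=[0,36,12] → X  [on edge]
    (2,4)@(5, 9): e=[16,-4,36] → .
    (0,5)@(1, 11): e=[8,40,0] → X  [on edge]
    (2,5)@(5, 11): e=[24,0,24] → .  [on edge]
    (0,6)@(1, 13): e=[16,44,-12] → .
    (1,6)@(3, 13): e=[24,24,0] → X  [on edge]
    (2,7)@(5, 15): e=[40,8,0] → X  [on edge]
    (3,8)@(7, 17): e=[56,-8,0] → .  [on edge]
  covered (8 px):
    . . . . . . . .
    . . . . . . . .
    . . . . . . . .
    . X . . . . . .
    X X . . . . . .
    X X . . . . . .
    . X X . . . . .
    . . X . . . . .
    . . . . . . . .
T2:
  2·area = 36  (B↔C swapped to make it positive)
  edge (0, 0)→(10, 4): d=(10,4) right/bottom  bias=-1
  edge (10, 4)→(6, 6): d=(-4,2) right/bottom  bias=-1
  edge (6, 6)→(0, 0): d=(-6,-6) top-left  bias=+0
    (0,0)@(1, 1): e=[6,30,0] → X  [on edge]
    (1,0)@(3, 1): e=[-2,26,12] → .
    (0,1)@(1, 3): e=[26,22,-12] → .
    (1,1)@(3, 3): e=[18,18,0] → X  [on edge]
    (2,1)@(5, 3): e=[10,14,12] → X
    (3,1)@(7, 3): e=[2,10,24] → X
    (4,1)@(9, 3): e=[-6,6,36] → .
    (1,2)@(3, 5): e=[38,10,-12] → .
    (2,2)@(5, 5): e=[30,6,0] → X  [on edge]
    (4,2)@(9, 5): e=[14,-2,24] → .
    (2,3)@(5, 7): e=[50,-2,-12] → .
    (3,3)@(7, 7): e=[42,-6,0] → .  [on edge]
    (4,4)@(9, 9): e=[54,-18,0] → .  [on edge]
    (5,5)@(11, 11): e=[66,-30,0] → .  [on edge]
    (6,6)@(13, 13): e=[78,-42,0] → .  [on edge]
    (7,7)@(15, 15): e=[90,-54,0] → .  [on edge]
  covered (6 px):
    X . . . . . . .
    . X X X . . . .
    . . X X . . . .
    . . . . . . . .
    . . . . . . . .
    . . . . . . . .
    . . . . . . . .
    . . . . . . . .
    . . . . . . . .
T3:
  2·area = 56
  edge (14, 11)→(10, 14): d=(-4,3) right/bottom  bias=-1
  edge (10, 14)→(10, 0): d=(0,-14) top-left  bias=+0
  edge (10, 0)→(14, 11): d=(4,11) right/bottom  bias=-1
    (5,1)@(11, 3): e=[41,14,1] → X
    (6,1)@(13, 3): e=[35,42,-21] → .
    (5,2)@(11, 5): e=[33,14,9] → X
    (6,2)@(13, 5): e=[27,42,-13] → .
    (5,3)@(11, 7): e=[25,14,17] → X
    (6,3)@(13, 7): e=[19,42,-5] → .
    (5,4)@(11, 9): e=[17,14,25] → X
    (6,4)@(13, 9): e=[11,42,3] → X
    (7,4)@(15, 9): e=[5,70,-19] → .
    (5,5)@(11, 11): e=[9,14,33] → X
    (7,5)@(15, 11): e=[-3,70,-11] → .
    (5,6)@(11, 13): e=[1,14,41] → X
  covered (8 px):
    . . . . . . . .
    . . . . . X . .
    . . . . . X . .
    . . . . . X . .
    . . . . . X X .
    . . . . . X X .
    . . . . . X . .
    . . . . . . . .
    . . . . . . . .
T4:
  2·area = 24
  edge (2, 14)→(2, 12): d=(0,-2) top-left  bias=+0
  edge (2, 12)→(14, 10): d=(12,-2) top-left  bias=+0
  edge (14, 10)→(2, 14): d=(-12,4) right/bottom  bias=-1
    (4,5)@(9, 11): e=[14,2,8] → X
    (5,5)@(11, 11): e=[18,6,0] → .  [on edge]
    (1,6)@(3, 13): e=[2,14,8] → X
    (2,6)@(5, 13): e=[6,18,0] → .  [on edge]
    (4,6)@(9, 13): e=[14,26,-16] → .
    (1,7)@(3, 15): e=[2,38,-16] → .
  covered (2 px):
    . . . . . . . .
    . . . . . . . .
    . . . . . . . .
    . . . . . . . .
    . . . . . . . .
    . . . . X . . .
    . X . . . . . .
    . . . . . . . .
    . . . . . . . .

Result: 24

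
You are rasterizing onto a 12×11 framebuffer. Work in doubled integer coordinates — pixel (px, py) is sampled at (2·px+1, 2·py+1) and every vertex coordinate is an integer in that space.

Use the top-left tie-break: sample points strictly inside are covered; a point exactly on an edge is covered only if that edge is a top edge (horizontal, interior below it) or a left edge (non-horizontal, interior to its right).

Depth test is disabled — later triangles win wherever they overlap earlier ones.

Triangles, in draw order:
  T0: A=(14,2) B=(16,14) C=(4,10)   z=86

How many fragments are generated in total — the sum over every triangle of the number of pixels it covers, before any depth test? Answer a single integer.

T0:
  2·area = 136
  edge (14, 2)→(16, 14): d=(2,12) right/bottom  bias=-1
  edge (16, 14)→(4, 10): d=(-12,-4) top-left  bias=+0
  edge (4, 10)→(14, 2): d=(10,-8) top-left  bias=+0
    (6,1)@(13, 3): e=[14,120,2] → #
    (7,1)@(15, 3): e=[-10,128,18] → ·
    (5,2)@(11, 5): e=[42,88,6] → #
    (7,2)@(15, 5): e=[-6,104,38] → ·
    (4,3)@(9, 7): e=[70,56,10] → #
    (7,3)@(15, 7): e=[-2,80,58] → ·
    (0,4)@(1, 9): e=[170,0,-34] → ·  [on edge]
    (3,4)@(7, 9): e=[98,24,14] → #
    (7,4)@(15, 9): e=[2,56,78] → #
    (8,4)@(17, 9): e=[-22,64,94] → ·
    (3,5)@(7, 11): e=[102,0,34] → #  [on edge]
    (8,5)@(17, 11): e=[-18,40,114] → ·
    (6,6)@(13, 13): e=[34,0,102] → #  [on edge]
    (9,7)@(19, 15): e=[-34,0,170] → ·  [on edge]
  covered (18 px):
    · · · · · · · · · · · ·
    · · · · · · # · · · · ·
    · · · · · # # · · · · ·
    · · · · # # # · · · · ·
    · · · # # # # # · · · ·
    · · · # # # # # · · · ·
    · · · · · · # # · · · ·
    · · · · · · · · · · · ·
    · · · · · · · · · · · ·
    · · · · · · · · · · · ·
    · · · · · · · · · · · ·

Result: 18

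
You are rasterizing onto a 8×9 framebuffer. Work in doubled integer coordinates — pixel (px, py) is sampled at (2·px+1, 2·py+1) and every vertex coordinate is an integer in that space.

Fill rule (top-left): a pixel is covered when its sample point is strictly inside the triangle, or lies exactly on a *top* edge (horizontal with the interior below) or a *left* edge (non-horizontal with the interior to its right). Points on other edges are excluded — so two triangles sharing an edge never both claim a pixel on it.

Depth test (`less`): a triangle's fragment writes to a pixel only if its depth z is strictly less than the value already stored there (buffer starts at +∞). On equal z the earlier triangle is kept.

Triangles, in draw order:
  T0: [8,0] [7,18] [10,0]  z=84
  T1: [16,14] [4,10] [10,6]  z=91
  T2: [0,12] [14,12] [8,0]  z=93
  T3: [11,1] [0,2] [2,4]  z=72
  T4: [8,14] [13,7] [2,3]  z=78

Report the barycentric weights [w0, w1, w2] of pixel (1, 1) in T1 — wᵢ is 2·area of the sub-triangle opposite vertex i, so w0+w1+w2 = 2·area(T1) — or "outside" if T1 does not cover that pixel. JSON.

T0:
  2·area = 36  (B↔C swapped to make it positive)
  edge (8, 0)→(10, 0): d=(2,0) top-left  bias=+0
  edge (10, 0)→(7, 18): d=(-3,18) right/bottom  bias=-1
  edge (7, 18)→(8, 0): d=(1,-18) top-left  bias=+0
    (4,0)@(9, 1): e=[2,15,19] → #
    (5,0)@(11, 1): e=[2,-21,55] → ·
    (4,1)@(9, 3): e=[6,9,21] → #
    (5,1)@(11, 3): e=[6,-27,57] → ·
    (4,2)@(9, 5): e=[10,3,23] → #
    (5,2)@(11, 5): e=[10,-33,59] → ·
    (4,3)@(9, 7): e=[14,-3,25] → ·
  covered (3 px):
    · · · · # · · ·
    · · · · # · · ·
    · · · · # · · ·
    · · · · · · · ·
    · · · · · · · ·
    · · · · · · · ·
    · · · · · · · ·
    · · · · · · · ·
    · · · · · · · ·
T1:
  2·area = 72
  edge (16, 14)→(4, 10): d=(-12,-4) top-left  bias=+0
  edge (4, 10)→(10, 6): d=(6,-4) top-left  bias=+0
  edge (10, 6)→(16, 14): d=(6,8) right/bottom  bias=-1
    (4,3)@(9, 7): e=[56,2,14] → #
    (5,3)@(11, 7): e=[64,10,-2] → ·
    (0,4)@(1, 9): e=[0,-18,90] → ·  [on edge]
    (3,4)@(7, 9): e=[24,6,42] → #
    (5,4)@(11, 9): e=[40,22,10] → #
    (6,4)@(13, 9): e=[48,30,-6] → ·
    (3,5)@(7, 11): e=[0,18,54] → #  [on edge]
    (6,5)@(13, 11): e=[24,42,6] → #
    (7,5)@(15, 11): e=[32,50,-10] → ·
    (3,6)@(7, 13): e=[-24,30,66] → ·
    (4,6)@(9, 13): e=[-16,38,50] → ·
    (5,6)@(11, 13): e=[-8,46,34] → ·
    (6,6)@(13, 13): e=[0,54,18] → #  [on edge]
  covered (10 px):
    · · · · · · · ·
    · · · · · · · ·
    · · · · · · · ·
    · · · · # · · ·
    · · · # # # · ·
    · · · # # # # ·
    · · · · · · # #
    · · · · · · · ·
    · · · · · · · ·
T2:
  2·area = 168  (B↔C swapped to make it positive)
  edge (0, 12)→(8, 0): d=(8,-12) top-left  bias=+0
  edge (8, 0)→(14, 12): d=(6,12) right/bottom  bias=-1
  edge (14, 12)→(0, 12): d=(-14,0) right/bottom  bias=-1
    (3,1)@(7, 3): e=[12,30,126] → #
    (4,1)@(9, 3): e=[36,6,126] → #
    (5,1)@(11, 3): e=[60,-18,126] → ·
    (2,2)@(5, 5): e=[4,66,98] → #
    (5,2)@(11, 5): e=[76,-6,98] → ·
    (2,3)@(5, 7): e=[20,78,70] → #
    (5,3)@(11, 7): e=[92,6,70] → #
    (6,3)@(13, 7): e=[116,-18,70] → ·
    (1,4)@(3, 9): e=[12,114,42] → #
    (6,4)@(13, 9): e=[132,-6,42] → ·
    (0,5)@(1, 11): e=[4,150,14] → #
    (6,5)@(13, 11): e=[148,6,14] → #
  covered (21 px):
    · · · · · · · ·
    · · · # # · · ·
    · · # # # · · ·
    · · # # # # · ·
    · # # # # # · ·
    # # # # # # # ·
    · · · · · · · ·
    · · · · · · · ·
    · · · · · · · ·
T3:
  2·area = 24  (B↔C swapped to make it positive)
  edge (11, 1)→(2, 4): d=(-9,3) right/bottom  bias=-1
  edge (2, 4)→(0, 2): d=(-2,-2) top-left  bias=+0
  edge (0, 2)→(11, 1): d=(11,-1) top-left  bias=+0
    (5,0)@(11, 1): e=[0,24,0] → ·  [on edge]
    (0,1)@(1, 3): e=[12,0,12] → #  [on edge]
    (1,1)@(3, 3): e=[6,4,14] → #
    (2,1)@(5, 3): e=[0,8,16] → ·  [on edge]
    (0,2)@(1, 5): e=[-6,-4,34] → ·
    (1,2)@(3, 5): e=[-12,0,36] → ·  [on edge]
    (2,3)@(5, 7): e=[-36,0,60] → ·  [on edge]
    (3,4)@(7, 9): e=[-60,0,84] → ·  [on edge]
    (4,5)@(9, 11): e=[-84,0,108] → ·  [on edge]
    (5,6)@(11, 13): e=[-108,0,132] → ·  [on edge]
    (6,7)@(13, 15): e=[-132,0,156] → ·  [on edge]
    (7,8)@(15, 17): e=[-156,0,180] → ·  [on edge]
  covered (2 px):
    · · · · · · · ·
    # # · · · · · ·
    · · · · · · · ·
    · · · · · · · ·
    · · · · · · · ·
    · · · · · · · ·
    · · · · · · · ·
    · · · · · · · ·
    · · · · · · · ·
T4:
  2·area = 97  (B↔C swapped to make it positive)
  edge (8, 14)→(2, 3): d=(-6,-11) top-left  bias=+0
  edge (2, 3)→(13, 7): d=(11,4) right/bottom  bias=-1
  edge (13, 7)→(8, 14): d=(-5,7) right/bottom  bias=-1
    (2,2)@(5, 5): e=[21,10,66] → #
    (3,2)@(7, 5): e=[43,2,52] → #
    (4,2)@(9, 5): e=[65,-6,38] → ·
    (2,3)@(5, 7): e=[9,32,56] → #
    (4,3)@(9, 7): e=[53,16,28] → #
    (5,3)@(11, 7): e=[75,8,14] → #
    (6,3)@(13, 7): e=[97,0,0] → ·  [on edge]
    (2,4)@(5, 9): e=[-3,54,46] → ·
    (3,4)@(7, 9): e=[19,46,32] → #
    (6,4)@(13, 9): e=[85,22,-10] → ·
    (3,5)@(7, 11): e=[7,68,22] → #
    (5,5)@(11, 11): e=[51,52,-6] → ·
  covered (11 px):
    · · · · · · · ·
    · · · · · · · ·
    · · # # · · · ·
    · · # # # # · ·
    · · · # # # · ·
    · · · # # · · ·
    · · · · · · · ·
    · · · · · · · ·
    · · · · · · · ·

Final: "outside"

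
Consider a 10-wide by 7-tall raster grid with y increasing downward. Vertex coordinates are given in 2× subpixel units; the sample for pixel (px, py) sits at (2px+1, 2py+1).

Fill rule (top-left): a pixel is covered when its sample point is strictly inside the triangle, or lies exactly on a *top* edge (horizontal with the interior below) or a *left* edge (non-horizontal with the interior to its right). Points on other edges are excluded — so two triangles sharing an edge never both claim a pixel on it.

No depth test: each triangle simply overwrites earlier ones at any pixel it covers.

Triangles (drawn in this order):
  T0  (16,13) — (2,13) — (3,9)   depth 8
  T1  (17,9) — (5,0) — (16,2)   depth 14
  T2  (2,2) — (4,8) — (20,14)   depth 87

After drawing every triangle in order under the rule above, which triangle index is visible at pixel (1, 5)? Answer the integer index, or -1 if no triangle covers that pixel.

T0:
  2·area = 56
  edge (16, 13)→(2, 13): d=(-14,0) right/bottom  bias=-1
  edge (2, 13)→(3, 9): d=(1,-4) top-left  bias=+0
  edge (3, 9)→(16, 13): d=(13,4) right/bottom  bias=-1
    (2,0)@(5, 1): e=[168,0,-112] → .  [on edge]
    (1,4)@(3, 9): e=[56,0,0] → .  [on edge]
    (1,5)@(3, 11): e=[28,2,26] → X
    (2,5)@(5, 11): e=[28,10,18] → X
    (3,5)@(7, 11): e=[28,18,10] → X
    (4,5)@(9, 11): e=[28,26,2] → X
    (5,5)@(11, 11): e=[28,34,-6] → .
    (0,6)@(1, 13): e=[0,-4,60] → .  [on edge]
    (1,6)@(3, 13): e=[0,4,52] → .  [on edge]
    (2,6)@(5, 13): e=[0,12,44] → .  [on edge]
    (3,6)@(7, 13): e=[0,20,36] → .  [on edge]
    (4,6)@(9, 13): e=[0,28,28] → .  [on edge]
    (5,6)@(11, 13): e=[0,36,20] → .  [on edge]
    (6,6)@(13, 13): e=[0,44,12] → .  [on edge]
    (7,6)@(15, 13): e=[0,52,4] → .  [on edge]
    (8,6)@(17, 13): e=[0,60,-4] → .  [on edge]
    (9,6)@(19, 13): e=[0,68,-12] → .  [on edge]
  covered (4 px):
    . . . . . . . . . .
    . . . . . . . . . .
    . . . . . . . . . .
    . . . . . . . . . .
    . . . . . . . . . .
    . X X X X . . . . .
    . . . . . . . . . .
T1:
  2·area = 75
  edge (17, 9)→(5, 0): d=(-12,-9) top-left  bias=+0
  edge (5, 0)→(16, 2): d=(11,2) right/bottom  bias=-1
  edge (16, 2)→(17, 9): d=(1,7) right/bottom  bias=-1
    (3,0)@(7, 1): e=[6,7,62] → X
    (4,0)@(9, 1): e=[24,3,48] → X
    (5,0)@(11, 1): e=[42,-1,34] → .
    (3,1)@(7, 3): e=[-18,29,64] → .
    (4,1)@(9, 3): e=[0,25,50] → X  [on edge]
    (5,1)@(11, 3): e=[18,21,36] → X
    (6,1)@(13, 3): e=[36,17,22] → X
    (7,1)@(15, 3): e=[54,13,8] → X
    (8,1)@(17, 3): e=[72,9,-6] → .
    (4,2)@(9, 5): e=[-24,47,52] → .
    (5,2)@(11, 5): e=[-6,43,38] → .
    (6,2)@(13, 5): e=[12,39,24] → X
    (8,4)@(17, 9): e=[0,75,0] → .  [on edge]
  covered (9 px):
    . . . X X . . . . .
    . . . . X X X X . .
    . . . . . . X X . .
    . . . . . . . X . .
    . . . . . . . . . .
    . . . . . . . . . .
    . . . . . . . . . .
T2:
  2·area = 84  (B↔C swapped to make it positive)
  edge (2, 2)→(20, 14): d=(18,12) right/bottom  bias=-1
  edge (20, 14)→(4, 8): d=(-16,-6) top-left  bias=+0
  edge (4, 8)→(2, 2): d=(-2,-6) top-left  bias=+0
    (1,1)@(3, 3): e=[6,74,4] → X
    (2,1)@(5, 3): e=[-18,86,16] → .
    (1,2)@(3, 5): e=[42,42,0] → X  [on edge]
    (2,2)@(5, 5): e=[18,54,12] → X
    (3,2)@(7, 5): e=[-6,66,24] → .
    (1,3)@(3, 7): e=[78,10,-4] → .
    (2,3)@(5, 7): e=[54,22,8] → X
    (3,3)@(7, 7): e=[30,34,20] → X
    (4,3)@(9, 7): e=[6,46,32] → X
    (5,3)@(11, 7): e=[-18,58,44] → .
    (2,4)@(5, 9): e=[90,-10,4] → .
    (3,4)@(7, 9): e=[66,2,16] → X
    (2,5)@(5, 11): e=[126,-42,0] → .  [on edge]
  covered (11 px):
    . . . . . . . . . .
    . X . . . . . . . .
    . X X . . . . . . .
    . . X X X . . . . .
    . . . X X X . . . .
    . . . . . . X X . .
    . . . . . . . . . .

Z-buffer (winner per pixel, '.' = empty):
  . . . 1 1 . . . . .
  . 2 . . 1 1 1 1 . .
  . 2 2 . . . 1 1 . .
  . . 2 2 2 . . 1 . .
  . . . 2 2 2 . . . .
  . 0 0 0 0 . 2 2 . .
  . . . . . . . . . .

Result: 0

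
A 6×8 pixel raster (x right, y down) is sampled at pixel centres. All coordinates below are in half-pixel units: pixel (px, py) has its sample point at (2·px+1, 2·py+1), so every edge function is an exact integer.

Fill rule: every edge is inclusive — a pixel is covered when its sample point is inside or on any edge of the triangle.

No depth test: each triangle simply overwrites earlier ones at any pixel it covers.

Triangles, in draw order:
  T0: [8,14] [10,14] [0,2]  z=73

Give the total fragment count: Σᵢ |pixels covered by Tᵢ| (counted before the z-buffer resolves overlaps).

T0:
  2·area = 24  (B↔C swapped to make it positive)
  edge (8, 14)→(0, 2): d=(-8,-12) inclusive
  edge (0, 2)→(10, 14): d=(10,12) inclusive
  edge (10, 14)→(8, 14): d=(-2,0) inclusive
    (2,4)@(5, 9): e=[4,10,10] → █
    (3,4)@(7, 9): e=[28,-14,10] → ·
    (2,5)@(5, 11): e=[-12,30,6] → ·
    (3,5)@(7, 11): e=[12,6,6] → █
    (4,5)@(9, 11): e=[36,-18,6] → ·
    (3,6)@(7, 13): e=[-4,26,2] → ·
    (4,6)@(9, 13): e=[20,2,2] → █
    (5,6)@(11, 13): e=[44,-22,2] → ·
    (4,7)@(9, 15): e=[4,22,-2] → ·
  covered (3 px):
    · · · · · ·
    · · · · · ·
    · · · · · ·
    · · · · · ·
    · · █ · · ·
    · · · █ · ·
    · · · · █ ·
    · · · · · ·

Final: 3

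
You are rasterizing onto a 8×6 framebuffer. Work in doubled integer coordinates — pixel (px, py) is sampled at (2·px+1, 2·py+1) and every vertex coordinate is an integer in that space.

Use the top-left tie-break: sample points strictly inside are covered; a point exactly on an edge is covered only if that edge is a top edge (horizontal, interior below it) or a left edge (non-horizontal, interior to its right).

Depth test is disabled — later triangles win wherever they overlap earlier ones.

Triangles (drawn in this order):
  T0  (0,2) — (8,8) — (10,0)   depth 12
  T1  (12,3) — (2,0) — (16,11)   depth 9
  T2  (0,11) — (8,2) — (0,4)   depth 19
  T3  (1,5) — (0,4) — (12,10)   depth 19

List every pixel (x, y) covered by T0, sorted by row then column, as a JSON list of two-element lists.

T0:
  2·area = 76  (B↔C swapped to make it positive)
  edge (0, 2)→(10, 0): d=(10,-2) top-left  bias=+0
  edge (10, 0)→(8, 8): d=(-2,8) right/bottom  bias=-1
  edge (8, 8)→(0, 2): d=(-8,-6) top-left  bias=+0
    (2,0)@(5, 1): e=[0,38,38] → #  [on edge]
    (3,0)@(7, 1): e=[4,22,50] → #
    (4,0)@(9, 1): e=[8,6,62] → #
    (5,0)@(11, 1): e=[12,-10,74] → ·
    (1,1)@(3, 3): e=[16,50,10] → #
    (5,1)@(11, 3): e=[32,-14,58] → ·
    (1,2)@(3, 5): e=[36,46,-6] → ·
    (2,2)@(5, 5): e=[40,30,6] → #
    (4,2)@(9, 5): e=[48,-2,30] → ·
    (2,3)@(5, 7): e=[60,26,-10] → ·
    (3,3)@(7, 7): e=[64,10,2] → #
    (4,3)@(9, 7): e=[68,-6,14] → ·
  covered (10 px):
    · · # # # · · ·
    · # # # # · · ·
    · · # # · · · ·
    · · · # · · · ·
    · · · · · · · ·
    · · · · · · · ·
T1:
  2·area = 68  (B↔C swapped to make it positive)
  edge (12, 3)→(16, 11): d=(4,8) right/bottom  bias=-1
  edge (16, 11)→(2, 0): d=(-14,-11) top-left  bias=+0
  edge (2, 0)→(12, 3): d=(10,3) right/bottom  bias=-1
    (2,0)@(5, 1): e=[48,19,1] → #
    (3,0)@(7, 1): e=[32,41,-5] → ·
    (5,0)@(11, 1): e=[0,85,-17] → ·  [on edge]
    (2,1)@(5, 3): e=[56,-9,21] → ·
    (3,1)@(7, 3): e=[40,13,15] → #
    (4,1)@(9, 3): e=[24,35,9] → #
    (5,1)@(11, 3): e=[8,57,3] → #
    (6,1)@(13, 3): e=[-8,79,-3] → ·
    (3,2)@(7, 5): e=[48,-15,35] → ·
    (4,2)@(9, 5): e=[32,7,29] → #
    (6,2)@(13, 5): e=[0,51,17] → ·  [on edge]
    (4,3)@(9, 7): e=[40,-21,49] → ·
    (7,4)@(15, 9): e=[0,17,51] → ·  [on edge]
  covered (8 px):
    · · # · · · · ·
    · · · # # # · ·
    · · · · # # · ·
    · · · · · # # ·
    · · · · · · · ·
    · · · · · · · ·
T2:
  2·area = 56  (B↔C swapped to make it positive)
  edge (0, 11)→(0, 4): d=(0,-7) top-left  bias=+0
  edge (0, 4)→(8, 2): d=(8,-2) top-left  bias=+0
  edge (8, 2)→(0, 11): d=(-8,9) right/bottom  bias=-1
    (2,1)@(5, 3): e=[35,2,19] → #
    (3,1)@(7, 3): e=[49,6,1] → #
    (4,1)@(9, 3): e=[63,10,-17] → ·
    (0,2)@(1, 5): e=[7,10,39] → #
    (1,2)@(3, 5): e=[21,14,21] → #
    (3,2)@(7, 5): e=[49,22,-15] → ·
    (0,3)@(1, 7): e=[7,26,23] → #
    (2,3)@(5, 7): e=[35,34,-13] → ·
    (0,4)@(1, 9): e=[7,42,7] → #
    (1,4)@(3, 9): e=[21,46,-11] → ·
    (0,5)@(1, 11): e=[7,58,-9] → ·
  covered (8 px):
    · · · · · · · ·
    · · # # · · · ·
    # # # · · · · ·
    # # · · · · · ·
    # · · · · · · ·
    · · · · · · · ·
T3:
  2·area = 6
  edge (1, 5)→(0, 4): d=(-1,-1) top-left  bias=+0
  edge (0, 4)→(12, 10): d=(12,6) right/bottom  bias=-1
  edge (12, 10)→(1, 5): d=(-11,-5) top-left  bias=+0
    (0,2)@(1, 5): e=[0,6,0] → #  [on edge]
    (1,2)@(3, 5): e=[2,-6,10] → ·
    (0,3)@(1, 7): e=[-2,30,-22] → ·
    (1,3)@(3, 7): e=[0,18,-12] → ·  [on edge]
    (2,4)@(5, 9): e=[0,30,-24] → ·  [on edge]
    (3,5)@(7, 11): e=[0,42,-36] → ·  [on edge]
  covered (1 px):
    · · · · · · · ·
    · · · · · · · ·
    # · · · · · · ·
    · · · · · · · ·
    · · · · · · · ·
    · · · · · · · ·

Answer: [[2,0],[3,0],[4,0],[1,1],[2,1],[3,1],[4,1],[2,2],[3,2],[3,3]]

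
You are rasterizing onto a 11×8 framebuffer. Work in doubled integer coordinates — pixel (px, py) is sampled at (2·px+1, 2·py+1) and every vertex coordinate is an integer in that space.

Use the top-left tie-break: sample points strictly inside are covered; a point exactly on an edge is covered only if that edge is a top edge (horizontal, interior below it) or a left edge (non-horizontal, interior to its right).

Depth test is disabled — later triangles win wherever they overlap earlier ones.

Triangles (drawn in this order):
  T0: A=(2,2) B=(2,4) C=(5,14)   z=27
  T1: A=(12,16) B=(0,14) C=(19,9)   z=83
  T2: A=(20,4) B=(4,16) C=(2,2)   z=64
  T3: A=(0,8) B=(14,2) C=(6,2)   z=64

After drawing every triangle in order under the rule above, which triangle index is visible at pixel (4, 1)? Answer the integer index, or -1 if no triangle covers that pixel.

T0:
  2·area = 6  (B↔C swapped to make it positive)
  edge (2, 2)→(5, 14): d=(3,12) right/bottom  bias=-1
  edge (5, 14)→(2, 4): d=(-3,-10) top-left  bias=+0
  edge (2, 4)→(2, 2): d=(0,-2) top-left  bias=+0
    (1,3)@(3, 7): e=[3,1,2] → #
    (2,3)@(5, 7): e=[-21,21,6] → ·
    (1,4)@(3, 9): e=[9,-5,2] → ·
  covered (1 px):
    · · · · · · · · · · ·
    · · · · · · · · · · ·
    · · · · · · · · · · ·
    · # · · · · · · · · ·
    · · · · · · · · · · ·
    · · · · · · · · · · ·
    · · · · · · · · · · ·
    · · · · · · · · · · ·
T1:
  2·area = 98
  edge (12, 16)→(0, 14): d=(-12,-2) top-left  bias=+0
  edge (0, 14)→(19, 9): d=(19,-5) top-left  bias=+0
  edge (19, 9)→(12, 16): d=(-7,7) right/bottom  bias=-1
    (10,3)@(21, 7): e=[126,-28,0] → ·  [on edge]
    (9,4)@(19, 9): e=[98,0,0] → ·  [on edge]
    (6,5)@(13, 11): e=[62,8,28] → #
    (7,5)@(15, 11): e=[66,18,14] → #
    (8,5)@(17, 11): e=[70,28,0] → ·  [on edge]
    (2,6)@(5, 13): e=[22,6,70] → #
    (3,6)@(7, 13): e=[26,16,56] → #
    (4,6)@(9, 13): e=[30,26,42] → #
    (5,6)@(11, 13): e=[34,36,28] → #
    (7,6)@(15, 13): e=[42,56,0] → ·  [on edge]
    (2,7)@(5, 15): e=[-2,44,56] → ·
    (3,7)@(7, 15): e=[2,54,42] → #
    (6,7)@(13, 15): e=[14,84,0] → ·  [on edge]
  covered (10 px):
    · · · · · · · · · · ·
    · · · · · · · · · · ·
    · · · · · · · · · · ·
    · · · · · · · · · · ·
    · · · · · · · · · · ·
    · · · · · · # # · · ·
    · · # # # # # · · · ·
    · · · # # # · · · · ·
T2:
  2·area = 248
  edge (20, 4)→(4, 16): d=(-16,12) right/bottom  bias=-1
  edge (4, 16)→(2, 2): d=(-2,-14) top-left  bias=+0
  edge (2, 2)→(20, 4): d=(18,2) right/bottom  bias=-1
    (1,1)@(3, 3): e=[220,12,16] → #
    (2,1)@(5, 3): e=[196,40,12] → #
    (3,1)@(7, 3): e=[172,68,8] → #
    (4,1)@(9, 3): e=[148,96,4] → #
    (5,1)@(11, 3): e=[124,124,0] → ·  [on edge]
    (1,2)@(3, 5): e=[188,8,52] → #
    (5,2)@(11, 5): e=[92,120,36] → #
    (6,2)@(13, 5): e=[68,148,32] → #
    (7,2)@(15, 5): e=[44,176,28] → #
    (8,2)@(17, 5): e=[20,204,24] → #
    (9,2)@(19, 5): e=[-4,232,20] → ·
    (1,3)@(3, 7): e=[156,4,88] → #
    (1,4)@(3, 9): e=[124,0,124] → #  [on edge]
  covered (31 px):
    · · · · · · · · · · ·
    · # # # # · · · · · ·
    · # # # # # # # # · ·
    · # # # # # # # · · ·
    · # # # # # # · · · ·
    · · # # # · · · · · ·
    · · # # · · · · · · ·
    · · # · · · · · · · ·
T3:
  2·area = 48  (B↔C swapped to make it positive)
  edge (0, 8)→(6, 2): d=(6,-6) top-left  bias=+0
  edge (6, 2)→(14, 2): d=(8,0) top-left  bias=+0
  edge (14, 2)→(0, 8): d=(-14,6) right/bottom  bias=-1
    (3,0)@(7, 1): e=[0,-8,56] → ·  [on edge]
    (2,1)@(5, 3): e=[0,8,40] → #  [on edge]
    (3,1)@(7, 3): e=[12,8,28] → #
    (4,1)@(9, 3): e=[24,8,16] → #
    (5,1)@(11, 3): e=[36,8,4] → #
    (6,1)@(13, 3): e=[48,8,-8] → ·
    (1,2)@(3, 5): e=[0,24,24] → #  [on edge]
    (3,2)@(7, 5): e=[24,24,0] → ·  [on edge]
    (4,2)@(9, 5): e=[36,24,-12] → ·
    (5,2)@(11, 5): e=[48,24,-24] → ·
    (0,3)@(1, 7): e=[0,40,8] → #  [on edge]
    (1,3)@(3, 7): e=[12,40,-4] → ·
  covered (7 px):
    · · · · · · · · · · ·
    · · # # # # · · · · ·
    · # # · · · · · · · ·
    # · · · · · · · · · ·
    · · · · · · · · · · ·
    · · · · · · · · · · ·
    · · · · · · · · · · ·
    · · · · · · · · · · ·

Z-buffer (winner per pixel, '.' = empty):
  . . . . . . . . . . .
  . 2 3 3 3 3 . . . . .
  . 3 3 2 2 2 2 2 2 . .
  3 2 2 2 2 2 2 2 . . .
  . 2 2 2 2 2 2 . . . .
  . . 2 2 2 . 1 1 . . .
  . . 2 2 1 1 1 . . . .
  . . 2 1 1 1 . . . . .

Final: 3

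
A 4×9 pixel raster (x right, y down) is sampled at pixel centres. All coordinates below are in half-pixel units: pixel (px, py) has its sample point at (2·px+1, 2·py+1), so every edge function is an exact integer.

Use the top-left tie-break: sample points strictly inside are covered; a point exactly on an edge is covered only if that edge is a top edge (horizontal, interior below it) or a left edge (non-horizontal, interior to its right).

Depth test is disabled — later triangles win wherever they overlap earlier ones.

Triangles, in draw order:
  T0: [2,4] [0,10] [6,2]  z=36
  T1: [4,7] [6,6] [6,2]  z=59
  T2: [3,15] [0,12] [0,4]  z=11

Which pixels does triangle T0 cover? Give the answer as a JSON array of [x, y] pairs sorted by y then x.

T0:
  2·area = 20  (B↔C swapped to make it positive)
  edge (2, 4)→(6, 2): d=(4,-2) top-left  bias=+0
  edge (6, 2)→(0, 10): d=(-6,8) right/bottom  bias=-1
  edge (0, 10)→(2, 4): d=(2,-6) top-left  bias=+0
    (1,0)@(3, 1): e=[-10,30,0] → ·  [on edge]
    (2,1)@(5, 3): e=[2,2,16] → #
    (3,1)@(7, 3): e=[6,-14,28] → ·
    (1,2)@(3, 5): e=[6,6,8] → #
    (2,2)@(5, 5): e=[10,-10,20] → ·
    (0,3)@(1, 7): e=[10,10,0] → #  [on edge]
    (1,3)@(3, 7): e=[14,-6,12] → ·
    (0,4)@(1, 9): e=[18,-2,4] → ·
  covered (3 px):
    · · · ·
    · · # ·
    · # · ·
    # · · ·
    · · · ·
    · · · ·
    · · · ·
    · · · ·
    · · · ·
T1:
  2·area = 8  (B↔C swapped to make it positive)
  edge (4, 7)→(6, 2): d=(2,-5) top-left  bias=+0
  edge (6, 2)→(6, 6): d=(0,4) right/bottom  bias=-1
  edge (6, 6)→(4, 7): d=(-2,1) right/bottom  bias=-1
    (2,2)@(5, 5): e=[1,4,3] → #
    (3,2)@(7, 5): e=[11,-4,1] → ·
    (2,3)@(5, 7): e=[5,4,-1] → ·
  covered (1 px):
    · · · ·
    · · · ·
    · · # ·
    · · · ·
    · · · ·
    · · · ·
    · · · ·
    · · · ·
    · · · ·
T2:
  2·area = 24
  edge (3, 15)→(0, 12): d=(-3,-3) top-left  bias=+0
  edge (0, 12)→(0, 4): d=(0,-8) top-left  bias=+0
  edge (0, 4)→(3, 15): d=(3,11) right/bottom  bias=-1
    (0,4)@(1, 9): e=[12,8,4] → #
    (1,4)@(3, 9): e=[18,24,-18] → ·
    (0,5)@(1, 11): e=[6,8,10] → #
    (1,5)@(3, 11): e=[12,24,-12] → ·
    (0,6)@(1, 13): e=[0,8,16] → #  [on edge]
    (1,6)@(3, 13): e=[6,24,-6] → ·
    (0,7)@(1, 15): e=[-6,8,22] → ·
    (1,7)@(3, 15): e=[0,24,0] → ·  [on edge]
    (2,8)@(5, 17): e=[0,40,-16] → ·  [on edge]
  covered (3 px):
    · · · ·
    · · · ·
    · · · ·
    · · · ·
    # · · ·
    # · · ·
    # · · ·
    · · · ·
    · · · ·

Final: [[2,1],[1,2],[0,3]]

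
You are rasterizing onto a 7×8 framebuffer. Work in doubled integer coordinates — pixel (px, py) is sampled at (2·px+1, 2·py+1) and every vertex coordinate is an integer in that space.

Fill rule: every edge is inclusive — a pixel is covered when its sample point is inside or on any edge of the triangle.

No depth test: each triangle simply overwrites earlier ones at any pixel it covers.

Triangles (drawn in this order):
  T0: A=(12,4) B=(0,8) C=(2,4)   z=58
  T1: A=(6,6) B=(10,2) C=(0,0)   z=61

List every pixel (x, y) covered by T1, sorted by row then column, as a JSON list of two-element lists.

T0:
  2·area = 40
  edge (12, 4)→(0, 8): d=(-12,4) inclusive
  edge (0, 8)→(2, 4): d=(2,-4) inclusive
  edge (2, 4)→(12, 4): d=(10,0) inclusive
    (1,2)@(3, 5): e=[24,6,10] → #
    (2,2)@(5, 5): e=[16,14,10] → #
    (3,2)@(7, 5): e=[8,22,10] → #
    (4,2)@(9, 5): e=[0,30,10] → #  [on edge]
    (5,2)@(11, 5): e=[-8,38,10] → ·
    (0,3)@(1, 7): e=[8,2,30] → #
    (1,3)@(3, 7): e=[0,10,30] → #  [on edge]
    (2,3)@(5, 7): e=[-8,18,30] → ·
    (3,3)@(7, 7): e=[-16,26,30] → ·
    (4,3)@(9, 7): e=[-24,34,30] → ·
    (0,4)@(1, 9): e=[-16,6,50] → ·
    (1,4)@(3, 9): e=[-24,14,50] → ·
  covered (6 px):
    · · · · · · ·
    · · · · · · ·
    · # # # # · ·
    # # · · · · ·
    · · · · · · ·
    · · · · · · ·
    · · · · · · ·
    · · · · · · ·
T1:
  2·area = 48  (B↔C swapped to make it positive)
  edge (6, 6)→(0, 0): d=(-6,-6) inclusive
  edge (0, 0)→(10, 2): d=(10,2) inclusive
  edge (10, 2)→(6, 6): d=(-4,4) inclusive
    (0,0)@(1, 1): e=[0,8,40] → #  [on edge]
    (1,0)@(3, 1): e=[12,4,32] → #
    (2,0)@(5, 1): e=[24,0,24] → #  [on edge]
    (3,0)@(7, 1): e=[36,-4,16] → ·
    (5,0)@(11, 1): e=[60,-12,0] → ·  [on edge]
    (0,1)@(1, 3): e=[-12,28,32] → ·
    (1,1)@(3, 3): e=[0,24,24] → #  [on edge]
    (3,1)@(7, 3): e=[24,16,8] → #
    (4,1)@(9, 3): e=[36,12,0] → #  [on edge]
    (5,1)@(11, 3): e=[48,8,-8] → ·
    (1,2)@(3, 5): e=[-12,44,16] → ·
    (2,2)@(5, 5): e=[0,40,8] → #  [on edge]
    (3,2)@(7, 5): e=[12,36,0] → #  [on edge]
    (2,3)@(5, 7): e=[-12,60,0] → ·  [on edge]
    (3,3)@(7, 7): e=[0,56,-8] → ·  [on edge]
    (1,4)@(3, 9): e=[-36,84,0] → ·  [on edge]
    (4,4)@(9, 9): e=[0,72,-24] → ·  [on edge]
    (0,5)@(1, 11): e=[-60,108,0] → ·  [on edge]
    (5,5)@(11, 11): e=[0,88,-40] → ·  [on edge]
    (6,6)@(13, 13): e=[0,104,-56] → ·  [on edge]
  covered (9 px):
    # # # · · · ·
    · # # # # · ·
    · · # # · · ·
    · · · · · · ·
    · · · · · · ·
    · · · · · · ·
    · · · · · · ·
    · · · · · · ·

Answer: [[0,0],[1,0],[2,0],[1,1],[2,1],[3,1],[4,1],[2,2],[3,2]]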